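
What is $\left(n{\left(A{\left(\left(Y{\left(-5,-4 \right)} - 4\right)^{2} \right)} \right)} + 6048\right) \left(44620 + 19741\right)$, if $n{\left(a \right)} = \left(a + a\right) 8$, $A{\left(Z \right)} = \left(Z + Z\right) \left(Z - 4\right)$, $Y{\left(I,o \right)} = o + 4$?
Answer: $784689312$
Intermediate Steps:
$Y{\left(I,o \right)} = 4 + o$
$A{\left(Z \right)} = 2 Z \left(-4 + Z\right)$
$n{\left(a \right)} = 16 a$ ($n{\left(a \right)} = 2 a 8 = 16 a$)
$\left(n{\left(A{\left(\left(Y{\left(-5,-4 \right)} - 4\right)^{2} \right)} \right)} + 6048\right) \left(44620 + 19741\right) = \left(16 \cdot 2 \left(\left(4 - 4\right) - 4\right)^{2} \left(-4 + \left(\left(4 - 4\right) - 4\right)^{2}\right) + 6048\right) \left(44620 + 19741\right) = \left(16 \cdot 2 \left(0 - 4\right)^{2} \left(-4 + \left(0 - 4\right)^{2}\right) + 6048\right) 64361 = \left(16 \cdot 2 \left(-4\right)^{2} \left(-4 + \left(-4\right)^{2}\right) + 6048\right) 64361 = \left(16 \cdot 2 \cdot 16 \left(-4 + 16\right) + 6048\right) 64361 = \left(16 \cdot 2 \cdot 16 \cdot 12 + 6048\right) 64361 = \left(16 \cdot 384 + 6048\right) 64361 = \left(6144 + 6048\right) 64361 = 12192 \cdot 64361 = 784689312$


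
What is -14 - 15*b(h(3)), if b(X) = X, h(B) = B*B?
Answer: -149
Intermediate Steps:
h(B) = B²
-14 - 15*b(h(3)) = -14 - 15*3² = -14 - 15*9 = -14 - 135 = -149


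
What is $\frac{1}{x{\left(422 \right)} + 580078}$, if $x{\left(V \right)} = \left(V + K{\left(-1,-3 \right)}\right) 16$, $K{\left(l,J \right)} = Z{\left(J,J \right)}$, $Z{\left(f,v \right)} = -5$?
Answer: $\frac{1}{586750} \approx 1.7043 \cdot 10^{-6}$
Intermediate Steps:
$K{\left(l,J \right)} = -5$
$x{\left(V \right)} = -80 + 16 V$ ($x{\left(V \right)} = \left(V - 5\right) 16 = \left(-5 + V\right) 16 = -80 + 16 V$)
$\frac{1}{x{\left(422 \right)} + 580078} = \frac{1}{\left(-80 + 16 \cdot 422\right) + 580078} = \frac{1}{\left(-80 + 6752\right) + 580078} = \frac{1}{6672 + 580078} = \frac{1}{586750}$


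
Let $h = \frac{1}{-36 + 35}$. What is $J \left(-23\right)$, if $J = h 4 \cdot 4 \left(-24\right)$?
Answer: $-8832$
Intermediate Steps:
$h = -1$ ($h = \frac{1}{-1} = -1$)
$J = 384$ ($J = - 4 \cdot 4 \left(-24\right) = \left(-1\right) 16 \left(-24\right) = \left(-16\right) \left(-24\right) = 384$)
$J \left(-23\right) = 384 \left(-23\right) = -8832$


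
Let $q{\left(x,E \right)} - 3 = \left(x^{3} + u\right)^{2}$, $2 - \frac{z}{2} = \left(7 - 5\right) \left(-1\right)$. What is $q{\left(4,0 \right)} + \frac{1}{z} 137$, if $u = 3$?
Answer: $\frac{36073}{8} \approx 4509.1$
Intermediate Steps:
$z = 8$ ($z = 4 - 2 \left(7 - 5\right) \left(-1\right) = 4 - 2 \cdot 2 \left(-1\right) = 4 - -4 = 4 + 4 = 8$)
$q{\left(x,E \right)} = 3 + \left(3 + x^{3}\right)^{2}$ ($q{\left(x,E \right)} = 3 + \left(x^{3} + 3\right)^{2} = 3 + \left(3 + x^{3}\right)^{2}$)
$q{\left(4,0 \right)} + \frac{1}{z} 137 = \left(3 + \left(3 + 4^{3}\right)^{2}\right) + \frac{1}{8} \cdot 137 = \left(3 + \left(3 + 64\right)^{2}\right) + \frac{1}{8} \cdot 137 = \left(3 + 67^{2}\right) + \frac{137}{8} = \left(3 + 4489\right) + \frac{137}{8} = 4492 + \frac{137}{8} = \frac{36073}{8}$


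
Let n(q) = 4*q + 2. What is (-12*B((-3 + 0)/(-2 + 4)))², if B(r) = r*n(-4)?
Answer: 63504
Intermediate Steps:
n(q) = 2 + 4*q
B(r) = -14*r (B(r) = r*(2 + 4*(-4)) = r*(2 - 16) = r*(-14) = -14*r)
(-12*B((-3 + 0)/(-2 + 4)))² = (-(-168)*(-3 + 0)/(-2 + 4))² = (-(-168)*(-3/2))² = (-(-168)*(-3*½))² = (-(-168)*(-3)/2)² = (-12*21)² = (-252)² = 63504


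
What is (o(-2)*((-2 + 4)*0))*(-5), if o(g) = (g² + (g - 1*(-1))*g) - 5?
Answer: 0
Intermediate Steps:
o(g) = -5 + g² + g*(1 + g) (o(g) = (g² + (g + 1)*g) - 5 = (g² + (1 + g)*g) - 5 = (g² + g*(1 + g)) - 5 = -5 + g² + g*(1 + g))
(o(-2)*((-2 + 4)*0))*(-5) = ((-5 - 2 + 2*(-2)²)*((-2 + 4)*0))*(-5) = ((-5 - 2 + 2*4)*(2*0))*(-5) = ((-5 - 2 + 8)*0)*(-5) = (1*0)*(-5) = 0*(-5) = 0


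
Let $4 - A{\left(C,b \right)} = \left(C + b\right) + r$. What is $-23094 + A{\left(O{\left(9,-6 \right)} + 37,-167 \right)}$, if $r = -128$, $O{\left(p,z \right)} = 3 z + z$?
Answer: $-22808$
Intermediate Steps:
$O{\left(p,z \right)} = 4 z$
$A{\left(C,b \right)} = 132 - C - b$ ($A{\left(C,b \right)} = 4 - \left(\left(C + b\right) - 128\right) = 4 - \left(-128 + C + b\right) = 132 - C - b$)
$-23094 + A{\left(O{\left(9,-6 \right)} + 37,-167 \right)} = -23094 - \left(-262 - 24\right) = -23094 + \left(132 - \left(-24 + 37\right) + 167\right) = -23094 + \left(132 - 13 + 167\right) = -23094 + 286 = -22808$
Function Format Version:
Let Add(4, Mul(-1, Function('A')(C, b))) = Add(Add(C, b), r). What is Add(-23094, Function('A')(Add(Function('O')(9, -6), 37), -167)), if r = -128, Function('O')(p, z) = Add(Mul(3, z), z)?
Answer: -22808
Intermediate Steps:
Function('O')(p, z) = Mul(4, z)
Function('A')(C, b) = Add(132, Mul(-1, C), Mul(-1, b)) (Function('A')(C, b) = Add(4, Mul(-1, Add(Add(C, b), -128))) = Add(4, Mul(-1, Add(-128, C, b))) = Add(4, Add(128, Mul(-1, C), Mul(-1, b))) = Add(132, Mul(-1, C), Mul(-1, b)))
Add(-23094, Function('A')(Add(Function('O')(9, -6), 37), -167)) = Add(-23094, Add(132, Mul(-1, Add(Mul(4, -6), 37)), Mul(-1, -167))) = Add(-23094, Add(132, Mul(-1, Add(-24, 37)), 167)) = Add(-23094, Add(132, Mul(-1, 13), 167)) = Add(-23094, Add(132, -13, 167)) = Add(-23094, 286) = -22808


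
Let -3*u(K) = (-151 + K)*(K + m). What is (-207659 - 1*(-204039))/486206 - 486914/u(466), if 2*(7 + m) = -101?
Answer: 33797891062/2979227265 ≈ 11.345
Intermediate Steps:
m = -115/2 (m = -7 + (½)*(-101) = -7 - 101/2 = -115/2 ≈ -57.500)
u(K) = -(-151 + K)*(-115/2 + K)/3 (u(K) = -(-151 + K)*(K - 115/2)/3 = -(-151 + K)*(-115/2 + K)/3)
(-207659 - 1*(-204039))/486206 - 486914/u(466) = (-207659 - 1*(-204039))/486206 - 486914/(-17365/6 - ⅓*466² + (139/2)*466) = (-207659 + 204039)*(1/486206) - 486914/(-17365/6 - ⅓*217156 + 32387) = -3620*1/486206 - 486914/(-17365/6 - 217156/3 + 32387) = -1810/243103 - 486914/(-85785/2) = -1810/243103 - 486914*(-2/85785) = -1810/243103 + 973828/85785 = 33797891062/2979227265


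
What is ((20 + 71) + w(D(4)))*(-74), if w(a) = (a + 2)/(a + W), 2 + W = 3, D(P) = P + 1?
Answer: -20461/3 ≈ -6820.3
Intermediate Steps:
D(P) = 1 + P
W = 1 (W = -2 + 3 = 1)
w(a) = (2 + a)/(1 + a) (w(a) = (a + 2)/(a + 1) = (2 + a)/(1 + a))
((20 + 71) + w(D(4)))*(-74) = ((20 + 71) + (2 + (1 + 4))/(1 + (1 + 4)))*(-74) = (91 + (2 + 5)/(1 + 5))*(-74) = (91 + 7/6)*(-74) = (553/6)*(-74) = -20461/3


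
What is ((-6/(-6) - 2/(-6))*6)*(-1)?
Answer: -8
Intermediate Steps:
((-6/(-6) - 2/(-6))*6)*(-1) = ((-6*(-⅙) - 2*(-⅙))*6)*(-1) = ((1 + ⅓)*6)*(-1) = ((4/3)*6)*(-1) = 8*(-1) = -8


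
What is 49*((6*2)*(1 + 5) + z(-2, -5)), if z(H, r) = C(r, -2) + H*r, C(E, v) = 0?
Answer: 4018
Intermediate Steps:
z(H, r) = H*r (z(H, r) = 0 + H*r = H*r)
49*((6*2)*(1 + 5) + z(-2, -5)) = 49*((6*2)*(1 + 5) - 2*(-5)) = 49*(12*6 + 10) = 49*(72 + 10) = 49*82 = 4018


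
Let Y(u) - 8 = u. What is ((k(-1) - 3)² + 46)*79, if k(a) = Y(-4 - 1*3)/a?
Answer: 4898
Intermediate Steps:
Y(u) = 8 + u
k(a) = 1/a (k(a) = (8 + (-4 - 1*3))/a = (8 + (-4 - 3))/a = (8 - 7)/a = 1/a)
((k(-1) - 3)² + 46)*79 = ((1/(-1) - 3)² + 46)*79 = ((-1 - 3)² + 46)*79 = ((-4)² + 46)*79 = (16 + 46)*79 = 62*79 = 4898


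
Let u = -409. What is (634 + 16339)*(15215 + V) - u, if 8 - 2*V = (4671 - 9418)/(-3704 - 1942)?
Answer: 2916784134001/11292 ≈ 2.5831e+8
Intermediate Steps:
V = 40421/11292 (V = 4 - (4671 - 9418)/(2*(-3704 - 1942)) = 4 - (-4747)/(2*(-5646)) = 4 - (-4747)*(-1)/(2*5646) = 4 - ½*4747/5646 = 4 - 4747/11292 = 40421/11292 ≈ 3.5796)
(634 + 16339)*(15215 + V) - u = (634 + 16339)*(15215 + 40421/11292) - 1*(-409) = 16973*(171848201/11292) + 409 = 2916779515573/11292 + 409 = 2916784134001/11292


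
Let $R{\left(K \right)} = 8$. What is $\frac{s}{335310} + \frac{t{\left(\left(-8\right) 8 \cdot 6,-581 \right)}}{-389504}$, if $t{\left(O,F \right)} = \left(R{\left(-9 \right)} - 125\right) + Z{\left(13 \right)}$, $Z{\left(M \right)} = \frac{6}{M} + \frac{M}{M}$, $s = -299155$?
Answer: $- \frac{75714163147}{84892981056} \approx -0.89188$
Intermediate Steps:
$Z{\left(M \right)} = 1 + \frac{6}{M}$ ($Z{\left(M \right)} = \frac{6}{M} + 1 = 1 + \frac{6}{M}$)
$t{\left(O,F \right)} = - \frac{1502}{13}$ ($t{\left(O,F \right)} = \left(8 - 125\right) + \frac{6 + 13}{13} = \left(8 - 125\right) + \frac{1}{13} \cdot 19 = -117 + \frac{19}{13} = - \frac{1502}{13}$)
$\frac{s}{335310} + \frac{t{\left(\left(-8\right) 8 \cdot 6,-581 \right)}}{-389504} = - \frac{299155}{335310} - \frac{1502}{13 \left(-389504\right)} = \left(-299155\right) \frac{1}{335310} - - \frac{751}{2531776} = - \frac{59831}{67062} + \frac{751}{2531776} = - \frac{75714163147}{84892981056}$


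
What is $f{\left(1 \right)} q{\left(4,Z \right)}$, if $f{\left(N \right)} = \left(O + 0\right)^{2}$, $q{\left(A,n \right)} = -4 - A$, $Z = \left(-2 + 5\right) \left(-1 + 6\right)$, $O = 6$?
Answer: $-288$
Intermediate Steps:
$Z = 15$ ($Z = 3 \cdot 5 = 15$)
$f{\left(N \right)} = 36$ ($f{\left(N \right)} = \left(6 + 0\right)^{2} = 6^{2} = 36$)
$f{\left(1 \right)} q{\left(4,Z \right)} = 36 \left(-4 - 4\right) = 36 \left(-8\right) = -288$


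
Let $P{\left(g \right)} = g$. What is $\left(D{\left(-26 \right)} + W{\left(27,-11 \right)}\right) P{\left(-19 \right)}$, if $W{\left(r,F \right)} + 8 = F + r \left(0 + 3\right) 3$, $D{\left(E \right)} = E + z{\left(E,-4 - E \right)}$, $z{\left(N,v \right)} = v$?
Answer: $-4180$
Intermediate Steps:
$D{\left(E \right)} = -4$ ($D{\left(E \right)} = E - \left(4 + E\right) = -4$)
$W{\left(r,F \right)} = -8 + F + 9 r$ ($W{\left(r,F \right)} = -8 + \left(F + r \left(0 + 3\right) 3\right) = -8 + \left(F + r 3 \cdot 3\right) = -8 + \left(F + r 9\right) = -8 + \left(F + 9 r\right) = -8 + F + 9 r$)
$\left(D{\left(-26 \right)} + W{\left(27,-11 \right)}\right) P{\left(-19 \right)} = \left(-4 - -224\right) \left(-19\right) = \left(-4 + 224\right) \left(-19\right) = 220 \left(-19\right) = -4180$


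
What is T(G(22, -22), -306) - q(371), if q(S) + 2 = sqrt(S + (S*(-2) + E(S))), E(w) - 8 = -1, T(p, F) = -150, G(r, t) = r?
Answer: -148 - 2*I*sqrt(91) ≈ -148.0 - 19.079*I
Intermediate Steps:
E(w) = 7 (E(w) = 8 - 1 = 7)
q(S) = -2 + sqrt(7 - S) (q(S) = -2 + sqrt(S + (S*(-2) + 7)) = -2 + sqrt(S + (-2*S + 7)) = -2 + sqrt(S + (7 - 2*S)) = -2 + sqrt(7 - S))
T(G(22, -22), -306) - q(371) = -150 - (-2 + sqrt(7 - 1*371)) = -150 - (-2 + sqrt(7 - 371)) = -150 - (-2 + sqrt(-364)) = -150 - (-2 + 2*I*sqrt(91)) = -150 + (2 - 2*I*sqrt(91)) = -148 - 2*I*sqrt(91)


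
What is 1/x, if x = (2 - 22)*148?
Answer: -1/2960 ≈ -0.00033784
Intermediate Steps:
x = -2960 (x = -20*148 = -2960)
1/x = 1/(-2960) = -1/2960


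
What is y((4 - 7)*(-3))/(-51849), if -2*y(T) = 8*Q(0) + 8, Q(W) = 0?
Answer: 4/51849 ≈ 7.7147e-5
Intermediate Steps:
y(T) = -4 (y(T) = -(8*0 + 8)/2 = -(0 + 8)/2 = -½*8 = -4)
y((4 - 7)*(-3))/(-51849) = -4/(-51849) = -4*(-1/51849) = 4/51849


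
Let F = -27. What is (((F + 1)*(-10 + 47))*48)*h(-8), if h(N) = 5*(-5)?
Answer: 1154400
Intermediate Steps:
h(N) = -25
(((F + 1)*(-10 + 47))*48)*h(-8) = (((-27 + 1)*(-10 + 47))*48)*(-25) = (-26*37*48)*(-25) = -962*48*(-25) = -46176*(-25) = 1154400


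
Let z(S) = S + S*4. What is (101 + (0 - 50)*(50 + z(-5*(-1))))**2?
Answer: 13315201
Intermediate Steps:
z(S) = 5*S (z(S) = S + 4*S = 5*S)
(101 + (0 - 50)*(50 + z(-5*(-1))))**2 = (101 + (0 - 50)*(50 + 5*(-5*(-1))))**2 = (101 - 50*(50 + 5*5))**2 = (101 - 50*(50 + 25))**2 = (101 - 50*75)**2 = (101 - 3750)**2 = (-3649)**2 = 13315201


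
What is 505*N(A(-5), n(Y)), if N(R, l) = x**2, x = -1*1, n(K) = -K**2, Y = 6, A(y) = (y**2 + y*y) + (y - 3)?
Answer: 505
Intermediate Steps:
A(y) = -3 + y + 2*y**2 (A(y) = (y**2 + y**2) + (-3 + y) = 2*y**2 + (-3 + y) = -3 + y + 2*y**2)
x = -1
N(R, l) = 1 (N(R, l) = (-1)**2 = 1)
505*N(A(-5), n(Y)) = 505*1 = 505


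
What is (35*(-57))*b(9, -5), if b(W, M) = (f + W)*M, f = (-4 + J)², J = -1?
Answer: 339150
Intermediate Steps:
f = 25 (f = (-4 - 1)² = (-5)² = 25)
b(W, M) = M*(25 + W) (b(W, M) = (25 + W)*M = M*(25 + W))
(35*(-57))*b(9, -5) = (35*(-57))*(-5*(25 + 9)) = -(-9975)*34 = -1995*(-170) = 339150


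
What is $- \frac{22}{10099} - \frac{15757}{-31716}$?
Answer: $\frac{158432191}{320299884} \approx 0.49464$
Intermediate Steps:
$- \frac{22}{10099} - \frac{15757}{-31716} = \left(-22\right) \frac{1}{10099} - - \frac{15757}{31716} = - \frac{22}{10099} + \frac{15757}{31716} = \frac{158432191}{320299884}$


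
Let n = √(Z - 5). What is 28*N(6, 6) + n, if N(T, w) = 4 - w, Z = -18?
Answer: -56 + I*√23 ≈ -56.0 + 4.7958*I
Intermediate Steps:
n = I*√23 (n = √(-18 - 5) = √(-23) = I*√23 ≈ 4.7958*I)
28*N(6, 6) + n = 28*(4 - 1*6) + I*√23 = 28*(4 - 6) + I*√23 = 28*(-2) + I*√23 = -56 + I*√23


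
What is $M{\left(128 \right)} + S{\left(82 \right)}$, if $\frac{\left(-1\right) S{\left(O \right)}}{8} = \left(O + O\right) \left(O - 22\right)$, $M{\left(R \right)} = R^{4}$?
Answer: $268356736$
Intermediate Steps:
$S{\left(O \right)} = - 16 O \left(-22 + O\right)$ ($S{\left(O \right)} = - 8 \left(O + O\right) \left(O - 22\right) = - 8 \cdot 2 O \left(-22 + O\right) = - 16 O \left(-22 + O\right)$)
$M{\left(128 \right)} + S{\left(82 \right)} = 128^{4} + 16 \cdot 82 \left(22 - 82\right) = 268435456 + 16 \cdot 82 \left(22 - 82\right) = 268435456 + 16 \cdot 82 \left(-60\right) = 268435456 - 78720 = 268356736$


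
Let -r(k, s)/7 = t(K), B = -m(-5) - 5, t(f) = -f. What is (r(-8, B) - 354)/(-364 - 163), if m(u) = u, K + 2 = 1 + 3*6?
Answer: 235/527 ≈ 0.44592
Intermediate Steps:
K = 17 (K = -2 + (1 + 3*6) = -2 + (1 + 18) = -2 + 19 = 17)
B = 0 (B = -1*(-5) - 5 = 5 - 5 = 0)
r(k, s) = 119 (r(k, s) = -(-7)*17 = -7*(-17) = 119)
(r(-8, B) - 354)/(-364 - 163) = (119 - 354)/(-364 - 163) = -235/(-527) = -235*(-1/527) = 235/527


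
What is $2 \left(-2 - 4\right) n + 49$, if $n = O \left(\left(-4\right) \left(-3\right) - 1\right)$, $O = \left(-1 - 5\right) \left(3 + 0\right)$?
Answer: $2425$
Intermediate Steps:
$O = -18$ ($O = \left(-6\right) 3 = -18$)
$n = -198$ ($n = - 18 \left(\left(-4\right) \left(-3\right) - 1\right) = - 18 \left(12 - 1\right) = \left(-18\right) 11 = -198$)
$2 \left(-2 - 4\right) n + 49 = 2 \left(-2 - 4\right) \left(-198\right) + 49 = 2 \left(-6\right) \left(-198\right) + 49 = \left(-12\right) \left(-198\right) + 49 = 2376 + 49 = 2425$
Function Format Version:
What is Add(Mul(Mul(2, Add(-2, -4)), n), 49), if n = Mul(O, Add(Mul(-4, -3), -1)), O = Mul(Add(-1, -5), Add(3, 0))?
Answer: 2425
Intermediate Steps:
O = -18 (O = Mul(-6, 3) = -18)
n = -198 (n = Mul(-18, Add(Mul(-4, -3), -1)) = Mul(-18, Add(12, -1)) = Mul(-18, 11) = -198)
Add(Mul(Mul(2, Add(-2, -4)), n), 49) = Add(Mul(Mul(2, Add(-2, -4)), -198), 49) = Add(Mul(Mul(2, -6), -198), 49) = Add(Mul(-12, -198), 49) = Add(2376, 49) = 2425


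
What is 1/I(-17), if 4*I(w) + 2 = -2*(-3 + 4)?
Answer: -1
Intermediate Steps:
I(w) = -1 (I(w) = -½ + (-2*(-3 + 4))/4 = -½ + (-2*1)/4 = -½ + (¼)*(-2) = -½ - ½ = -1)
1/I(-17) = 1/(-1) = -1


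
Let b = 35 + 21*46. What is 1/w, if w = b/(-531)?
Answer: -531/1001 ≈ -0.53047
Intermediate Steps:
b = 1001 (b = 35 + 966 = 1001)
w = -1001/531 (w = 1001/(-531) = 1001*(-1/531) = -1001/531 ≈ -1.8851)
1/w = 1/(-1001/531) = -531/1001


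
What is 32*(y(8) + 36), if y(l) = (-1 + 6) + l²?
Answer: 3360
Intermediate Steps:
y(l) = 5 + l²
32*(y(8) + 36) = 32*((5 + 8²) + 36) = 32*((5 + 64) + 36) = 32*(69 + 36) = 32*105 = 3360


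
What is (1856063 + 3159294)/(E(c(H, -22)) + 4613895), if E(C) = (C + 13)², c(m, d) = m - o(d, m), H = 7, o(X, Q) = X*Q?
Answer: 5015357/4644171 ≈ 1.0799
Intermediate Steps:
o(X, Q) = Q*X
c(m, d) = m - d*m (c(m, d) = m - m*d = m - d*m)
E(C) = (13 + C)²
(1856063 + 3159294)/(E(c(H, -22)) + 4613895) = (1856063 + 3159294)/((13 + 7*(1 - 1*(-22)))² + 4613895) = 5015357/((13 + 7*(1 + 22))² + 4613895) = 5015357/((13 + 7*23)² + 4613895) = 5015357/((13 + 161)² + 4613895) = 5015357/(174² + 4613895) = 5015357/(30276 + 4613895) = 5015357/4644171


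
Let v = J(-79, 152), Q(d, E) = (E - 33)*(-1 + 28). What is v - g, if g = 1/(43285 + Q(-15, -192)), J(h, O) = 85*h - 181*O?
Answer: -1273586671/37210 ≈ -34227.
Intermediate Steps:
J(h, O) = -181*O + 85*h
Q(d, E) = -891 + 27*E (Q(d, E) = (-33 + E)*27 = -891 + 27*E)
v = -34227 (v = -181*152 + 85*(-79) = -27512 - 6715 = -34227)
g = 1/37210 (g = 1/(43285 + (-891 + 27*(-192))) = 1/(43285 + (-891 - 5184)) = 1/(43285 - 6075) = 1/37210 ≈ 2.6875e-5)
v - g = -34227 - 1*1/37210 = -34227 - 1/37210 = -1273586671/37210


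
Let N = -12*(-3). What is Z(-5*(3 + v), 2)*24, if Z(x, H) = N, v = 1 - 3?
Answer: 864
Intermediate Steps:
v = -2
N = 36
Z(x, H) = 36
Z(-5*(3 + v), 2)*24 = 36*24 = 864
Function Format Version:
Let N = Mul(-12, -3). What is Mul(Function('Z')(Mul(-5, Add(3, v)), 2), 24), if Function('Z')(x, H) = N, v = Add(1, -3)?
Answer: 864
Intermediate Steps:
v = -2
N = 36
Function('Z')(x, H) = 36
Mul(Function('Z')(Mul(-5, Add(3, v)), 2), 24) = Mul(36, 24) = 864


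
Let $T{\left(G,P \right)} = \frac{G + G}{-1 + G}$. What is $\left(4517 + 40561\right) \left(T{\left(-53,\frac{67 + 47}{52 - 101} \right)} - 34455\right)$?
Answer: $- \frac{13977666032}{9} \approx -1.5531 \cdot 10^{9}$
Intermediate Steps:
$T{\left(G,P \right)} = \frac{2 G}{-1 + G}$
$\left(4517 + 40561\right) \left(T{\left(-53,\frac{67 + 47}{52 - 101} \right)} - 34455\right) = \left(4517 + 40561\right) \left(2 \left(-53\right) \frac{1}{-1 - 53} - 34455\right) = 45078 \left(2 \left(-53\right) \frac{1}{-54} - 34455\right) = 45078 \left(2 \left(-53\right) \left(- \frac{1}{54}\right) - 34455\right) = 45078 \left(\frac{53}{27} - 34455\right) = 45078 \left(- \frac{930232}{27}\right) = - \frac{13977666032}{9}$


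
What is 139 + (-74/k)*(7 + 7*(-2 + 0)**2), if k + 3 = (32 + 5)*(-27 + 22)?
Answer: 14361/94 ≈ 152.78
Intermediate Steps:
k = -188 (k = -3 + (32 + 5)*(-27 + 22) = -3 + 37*(-5) = -3 - 185 = -188)
139 + (-74/k)*(7 + 7*(-2 + 0)**2) = 139 + (-74/(-188))*(7 + 7*(-2 + 0)**2) = 139 + (-74*(-1/188))*(7 + 7*(-2)**2) = 139 + 37*(7 + 7*4)/94 = 139 + 37*(7 + 28)/94 = 139 + (37/94)*35 = 139 + 1295/94 = 14361/94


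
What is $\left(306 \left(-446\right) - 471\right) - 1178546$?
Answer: $-1315493$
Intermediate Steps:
$\left(306 \left(-446\right) - 471\right) - 1178546 = \left(-136476 - 471\right) - 1178546 = -136947 - 1178546 = -1315493$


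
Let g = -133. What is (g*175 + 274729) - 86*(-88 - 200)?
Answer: 276222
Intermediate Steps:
(g*175 + 274729) - 86*(-88 - 200) = (-133*175 + 274729) - 86*(-88 - 200) = (-23275 + 274729) - 86*(-288) = 251454 + 24768 = 276222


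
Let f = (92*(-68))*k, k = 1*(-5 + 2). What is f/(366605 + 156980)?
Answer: 18768/523585 ≈ 0.035845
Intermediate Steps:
k = -3 (k = 1*(-3) = -3)
f = 18768 (f = (92*(-68))*(-3) = -6256*(-3) = 18768)
f/(366605 + 156980) = 18768/(366605 + 156980) = 18768/523585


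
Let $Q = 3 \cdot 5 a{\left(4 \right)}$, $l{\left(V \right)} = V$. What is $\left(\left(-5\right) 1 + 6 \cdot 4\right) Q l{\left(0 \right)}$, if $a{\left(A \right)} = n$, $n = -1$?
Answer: $0$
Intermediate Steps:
$a{\left(A \right)} = -1$
$Q = -15$ ($Q = 3 \cdot 5 \left(-1\right) = 15 \left(-1\right) = -15$)
$\left(\left(-5\right) 1 + 6 \cdot 4\right) Q l{\left(0 \right)} = \left(\left(-5\right) 1 + 6 \cdot 4\right) \left(-15\right) 0 = \left(-5 + 24\right) \left(-15\right) 0 = 19 \left(-15\right) 0 = \left(-285\right) 0 = 0$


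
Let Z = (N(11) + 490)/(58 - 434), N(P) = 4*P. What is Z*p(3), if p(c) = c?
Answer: -801/188 ≈ -4.2606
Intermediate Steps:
Z = -267/188 (Z = (4*11 + 490)/(58 - 434) = (44 + 490)/(-376) = 534*(-1/376) = -267/188 ≈ -1.4202)
Z*p(3) = -267/188*3 = -801/188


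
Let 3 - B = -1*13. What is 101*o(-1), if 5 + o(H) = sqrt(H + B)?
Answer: -505 + 101*sqrt(15) ≈ -113.83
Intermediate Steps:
B = 16 (B = 3 - (-1)*13 = 3 - 1*(-13) = 3 + 13 = 16)
o(H) = -5 + sqrt(16 + H) (o(H) = -5 + sqrt(H + 16) = -5 + sqrt(16 + H))
101*o(-1) = 101*(-5 + sqrt(16 - 1)) = 101*(-5 + sqrt(15)) = -505 + 101*sqrt(15)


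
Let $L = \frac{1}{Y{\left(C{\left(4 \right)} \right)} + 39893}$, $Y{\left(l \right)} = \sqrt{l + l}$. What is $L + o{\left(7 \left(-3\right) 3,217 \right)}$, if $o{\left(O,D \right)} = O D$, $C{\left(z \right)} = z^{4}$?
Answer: $- \frac{21756725719834}{1591450937} - \frac{16 \sqrt{2}}{1591450937} \approx -13671.0$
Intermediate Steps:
$Y{\left(l \right)} = \sqrt{2} \sqrt{l}$ ($Y{\left(l \right)} = \sqrt{2 l} = \sqrt{2} \sqrt{l}$)
$o{\left(O,D \right)} = D O$
$L = \frac{1}{39893 + 16 \sqrt{2}}$ ($L = \frac{1}{\sqrt{2} \sqrt{4^{4}} + 39893} = \frac{1}{\sqrt{2} \sqrt{256} + 39893} = \frac{1}{\sqrt{2} \cdot 16 + 39893} = \frac{1}{16 \sqrt{2} + 39893} = \frac{1}{39893 + 16 \sqrt{2}} \approx 2.5053 \cdot 10^{-5}$)
$L + o{\left(7 \left(-3\right) 3,217 \right)} = \left(\frac{39893}{1591450937} - \frac{16 \sqrt{2}}{1591450937}\right) + 217 \cdot 7 \left(-3\right) 3 = \left(\frac{39893}{1591450937} - \frac{16 \sqrt{2}}{1591450937}\right) + 217 \left(\left(-21\right) 3\right) = \left(\frac{39893}{1591450937} - \frac{16 \sqrt{2}}{1591450937}\right) + 217 \left(-63\right) = \left(\frac{39893}{1591450937} - \frac{16 \sqrt{2}}{1591450937}\right) - 13671 = - \frac{21756725719834}{1591450937} - \frac{16 \sqrt{2}}{1591450937}$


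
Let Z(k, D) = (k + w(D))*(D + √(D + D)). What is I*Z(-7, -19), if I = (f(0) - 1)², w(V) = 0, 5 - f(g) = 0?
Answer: 2128 - 112*I*√38 ≈ 2128.0 - 690.41*I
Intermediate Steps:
f(g) = 5 (f(g) = 5 - 1*0 = 5 + 0 = 5)
Z(k, D) = k*(D + √2*√D) (Z(k, D) = (k + 0)*(D + √(D + D)) = k*(D + √(2*D)) = k*(D + √2*√D))
I = 16 (I = (5 - 1)² = 4² = 16)
I*Z(-7, -19) = 16*(-7*(-19 + √2*√(-19))) = 16*(-7*(-19 + √2*(I*√19))) = 16*(-7*(-19 + I*√38)) = 16*(133 - 7*I*√38) = 2128 - 112*I*√38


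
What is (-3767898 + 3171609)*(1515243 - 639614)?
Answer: -522127940781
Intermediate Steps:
(-3767898 + 3171609)*(1515243 - 639614) = -596289*875629 = -522127940781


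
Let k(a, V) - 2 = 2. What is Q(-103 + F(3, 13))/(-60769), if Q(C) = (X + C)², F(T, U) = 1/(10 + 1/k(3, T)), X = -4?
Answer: -19210689/102152689 ≈ -0.18806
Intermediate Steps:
k(a, V) = 4 (k(a, V) = 2 + 2 = 4)
F(T, U) = 4/41 (F(T, U) = 1/(10 + 1/4) = 1/(10 + ¼) = 1/(41/4) = 4/41)
Q(C) = (-4 + C)²
Q(-103 + F(3, 13))/(-60769) = (-4 + (-103 + 4/41))²/(-60769) = (-4 - 4219/41)²*(-1/60769) = (-4383/41)²*(-1/60769) = (19210689/1681)*(-1/60769) = -19210689/102152689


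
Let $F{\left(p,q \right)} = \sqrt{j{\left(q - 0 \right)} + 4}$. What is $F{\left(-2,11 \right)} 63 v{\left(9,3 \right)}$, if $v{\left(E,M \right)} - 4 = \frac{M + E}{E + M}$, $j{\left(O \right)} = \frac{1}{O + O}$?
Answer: $\frac{315 \sqrt{1958}}{22} \approx 633.57$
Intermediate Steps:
$j{\left(O \right)} = \frac{1}{2 O}$
$v{\left(E,M \right)} = 5$ ($v{\left(E,M \right)} = 4 + \frac{M + E}{E + M} = 4 + \frac{E + M}{E + M} = 4 + 1 = 5$)
$F{\left(p,q \right)} = \sqrt{4 + \frac{1}{2 q}}$ ($F{\left(p,q \right)} = \sqrt{\frac{1}{2 \left(q - 0\right)} + 4} = \sqrt{\frac{1}{2 \left(q + 0\right)} + 4} = \sqrt{\frac{1}{2 q} + 4} = \sqrt{4 + \frac{1}{2 q}}$)
$F{\left(-2,11 \right)} 63 v{\left(9,3 \right)} = \frac{\sqrt{16 + \frac{2}{11}}}{2} \cdot 63 \cdot 5 = \frac{\sqrt{\frac{178}{11}}}{2} \cdot 63 \cdot 5 = \frac{\frac{1}{11} \sqrt{1958}}{2} \cdot 63 \cdot 5 = \frac{\sqrt{1958}}{22} \cdot 63 \cdot 5 = \frac{63 \sqrt{1958}}{22} \cdot 5 = \frac{315 \sqrt{1958}}{22}$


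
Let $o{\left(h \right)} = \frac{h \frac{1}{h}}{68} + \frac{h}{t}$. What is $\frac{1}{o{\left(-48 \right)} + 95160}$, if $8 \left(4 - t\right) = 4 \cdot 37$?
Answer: $\frac{1972}{187662077} \approx 1.0508 \cdot 10^{-5}$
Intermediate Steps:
$t = - \frac{29}{2}$ ($t = 4 - \frac{4 \cdot 37}{8} = 4 - \frac{37}{2} = - \frac{29}{2} \approx -14.5$)
$o{\left(h \right)} = \frac{1}{68} - \frac{2 h}{29}$ ($o{\left(h \right)} = \frac{h \frac{1}{h}}{68} + \frac{h}{- \frac{29}{2}} = 1 \cdot \frac{1}{68} + h \left(- \frac{2}{29}\right) = \frac{1}{68} - \frac{2 h}{29}$)
$\frac{1}{o{\left(-48 \right)} + 95160} = \frac{1}{\left(\frac{1}{68} - - \frac{96}{29}\right) + 95160} = \frac{1}{\left(\frac{1}{68} + \frac{96}{29}\right) + 95160} = \frac{1}{\frac{6557}{1972} + 95160} = \frac{1}{\frac{187662077}{1972}} = \frac{1972}{187662077}$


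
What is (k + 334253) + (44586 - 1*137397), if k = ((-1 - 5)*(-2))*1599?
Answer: 260630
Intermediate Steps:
k = 19188 (k = -6*(-2)*1599 = 12*1599 = 19188)
(k + 334253) + (44586 - 1*137397) = (19188 + 334253) + (44586 - 1*137397) = 353441 + (44586 - 137397) = 353441 - 92811 = 260630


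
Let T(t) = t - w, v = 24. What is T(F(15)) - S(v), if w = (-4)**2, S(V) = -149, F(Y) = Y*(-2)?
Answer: 103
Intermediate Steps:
F(Y) = -2*Y
w = 16
T(t) = -16 + t (T(t) = t - 1*16 = t - 16 = -16 + t)
T(F(15)) - S(v) = (-16 - 2*15) - 1*(-149) = (-16 - 30) + 149 = -46 + 149 = 103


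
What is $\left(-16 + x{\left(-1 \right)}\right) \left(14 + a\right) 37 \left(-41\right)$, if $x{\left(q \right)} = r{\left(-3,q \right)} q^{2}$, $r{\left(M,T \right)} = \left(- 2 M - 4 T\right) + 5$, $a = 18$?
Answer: $48544$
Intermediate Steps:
$r{\left(M,T \right)} = 5 - 4 T - 2 M$ ($r{\left(M,T \right)} = \left(- 4 T - 2 M\right) + 5 = 5 - 4 T - 2 M$)
$x{\left(q \right)} = q^{2} \left(11 - 4 q\right)$ ($x{\left(q \right)} = \left(5 - 4 q - -6\right) q^{2} = \left(5 - 4 q + 6\right) q^{2} = \left(11 - 4 q\right) q^{2} = q^{2} \left(11 - 4 q\right)$)
$\left(-16 + x{\left(-1 \right)}\right) \left(14 + a\right) 37 \left(-41\right) = \left(-16 + \left(-1\right)^{2} \left(11 - -4\right)\right) \left(14 + 18\right) 37 \left(-41\right) = \left(-16 + 1 \left(11 + 4\right)\right) 32 \cdot 37 \left(-41\right) = \left(-16 + 1 \cdot 15\right) 32 \cdot 37 \left(-41\right) = \left(-16 + 15\right) 32 \cdot 37 \left(-41\right) = \left(-1\right) 32 \cdot 37 \left(-41\right) = \left(-32\right) 37 \left(-41\right) = \left(-1184\right) \left(-41\right) = 48544$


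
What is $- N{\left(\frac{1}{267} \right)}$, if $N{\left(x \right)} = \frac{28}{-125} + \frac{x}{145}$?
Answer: $\frac{216779}{967875} \approx 0.22397$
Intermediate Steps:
$N{\left(x \right)} = - \frac{28}{125} + \frac{x}{145}$ ($N{\left(x \right)} = 28 \left(- \frac{1}{125}\right) + x \frac{1}{145} = - \frac{28}{125} + \frac{x}{145}$)
$- N{\left(\frac{1}{267} \right)} = - (- \frac{28}{125} + \frac{1}{145 \cdot 267}) = - (- \frac{28}{125} + \frac{1}{145} \cdot \frac{1}{267}) = - (- \frac{28}{125} + \frac{1}{38715}) = \left(-1\right) \left(- \frac{216779}{967875}\right) = \frac{216779}{967875}$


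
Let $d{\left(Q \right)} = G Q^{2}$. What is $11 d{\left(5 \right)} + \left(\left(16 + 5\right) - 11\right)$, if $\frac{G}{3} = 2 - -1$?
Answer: $2485$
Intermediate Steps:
$G = 9$ ($G = 3 \left(2 - -1\right) = 3 \left(2 + 1\right) = 3 \cdot 3 = 9$)
$d{\left(Q \right)} = 9 Q^{2}$
$11 d{\left(5 \right)} + \left(\left(16 + 5\right) - 11\right) = 11 \cdot 9 \cdot 5^{2} + \left(\left(16 + 5\right) - 11\right) = 11 \cdot 9 \cdot 25 + \left(21 - 11\right) = 11 \cdot 225 + 10 = 2475 + 10 = 2485$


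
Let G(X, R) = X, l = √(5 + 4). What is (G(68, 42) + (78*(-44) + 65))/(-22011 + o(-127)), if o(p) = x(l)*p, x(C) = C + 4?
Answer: 3299/22900 ≈ 0.14406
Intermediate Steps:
l = 3 (l = √9 = 3)
x(C) = 4 + C
o(p) = 7*p (o(p) = (4 + 3)*p = 7*p)
(G(68, 42) + (78*(-44) + 65))/(-22011 + o(-127)) = (68 + (78*(-44) + 65))/(-22011 + 7*(-127)) = (68 + (-3432 + 65))/(-22011 - 889) = (68 - 3367)/(-22900) = -3299*(-1/22900) = 3299/22900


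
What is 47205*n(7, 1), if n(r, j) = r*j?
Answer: 330435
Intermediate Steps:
n(r, j) = j*r
47205*n(7, 1) = 47205*(1*7) = 47205*7 = 330435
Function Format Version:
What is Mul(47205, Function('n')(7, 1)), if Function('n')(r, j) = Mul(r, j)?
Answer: 330435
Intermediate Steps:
Function('n')(r, j) = Mul(j, r)
Mul(47205, Function('n')(7, 1)) = Mul(47205, Mul(1, 7)) = Mul(47205, 7) = 330435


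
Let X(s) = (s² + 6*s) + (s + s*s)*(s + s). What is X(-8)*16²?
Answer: -225280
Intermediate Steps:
X(s) = s² + 6*s + 2*s*(s + s²) (X(s) = (s² + 6*s) + (s + s²)*(2*s) = (s² + 6*s) + 2*s*(s + s²) = s² + 6*s + 2*s*(s + s²))
X(-8)*16² = -8*(6 + 2*(-8)² + 3*(-8))*16² = -8*(6 + 2*64 - 24)*256 = -8*(6 + 128 - 24)*256 = -8*110*256 = -880*256 = -225280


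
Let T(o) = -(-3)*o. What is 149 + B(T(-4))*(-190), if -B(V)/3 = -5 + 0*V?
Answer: -2701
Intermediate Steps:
T(o) = 3*o
B(V) = 15 (B(V) = -3*(-5 + 0*V) = -3*(-5 + 0) = -3*(-5) = 15)
149 + B(T(-4))*(-190) = 149 + 15*(-190) = 149 - 2850 = -2701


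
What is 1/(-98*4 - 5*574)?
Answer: -1/3262 ≈ -0.00030656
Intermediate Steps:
1/(-98*4 - 5*574) = 1/(-392 - 2870) = 1/(-3262) = -1/3262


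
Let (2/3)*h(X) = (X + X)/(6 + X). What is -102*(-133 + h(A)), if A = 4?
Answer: 67218/5 ≈ 13444.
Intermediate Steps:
h(X) = 3*X/(6 + X) (h(X) = 3*((X + X)/(6 + X))/2 = 3*((2*X)/(6 + X))/2 = 3*(2*X/(6 + X))/2 = 3*X/(6 + X))
-102*(-133 + h(A)) = -102*(-133 + 3*4/(6 + 4)) = -102*(-133 + 3*4/10) = -102*(-133 + 3*4*(⅒)) = -102*(-133 + 6/5) = -102*(-659/5) = 67218/5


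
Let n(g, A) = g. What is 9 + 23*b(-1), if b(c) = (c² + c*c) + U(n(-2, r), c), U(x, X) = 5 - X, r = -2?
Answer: 193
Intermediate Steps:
b(c) = 5 - c + 2*c² (b(c) = (c² + c*c) + (5 - c) = (c² + c²) + (5 - c) = 2*c² + (5 - c) = 5 - c + 2*c²)
9 + 23*b(-1) = 9 + 23*(5 - 1*(-1) + 2*(-1)²) = 9 + 23*(5 + 1 + 2*1) = 9 + 23*(5 + 1 + 2) = 9 + 23*8 = 9 + 184 = 193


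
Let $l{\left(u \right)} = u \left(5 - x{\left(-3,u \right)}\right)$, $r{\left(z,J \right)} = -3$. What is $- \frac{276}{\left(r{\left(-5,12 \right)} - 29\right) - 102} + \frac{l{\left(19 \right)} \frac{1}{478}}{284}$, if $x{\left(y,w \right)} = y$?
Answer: $\frac{2342995}{1136923} \approx 2.0608$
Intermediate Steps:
$l{\left(u \right)} = 8 u$ ($l{\left(u \right)} = u \left(5 - -3\right) = u \left(5 + 3\right) = u 8 = 8 u$)
$- \frac{276}{\left(r{\left(-5,12 \right)} - 29\right) - 102} + \frac{l{\left(19 \right)} \frac{1}{478}}{284} = - \frac{276}{\left(-3 - 29\right) - 102} + \frac{8 \cdot 19 \cdot \frac{1}{478}}{284} = - \frac{276}{-32 - 102} + 152 \cdot \frac{1}{478} \cdot \frac{1}{284} = - \frac{276}{-134} + \frac{76}{239} \cdot \frac{1}{284} = \left(-276\right) \left(- \frac{1}{134}\right) + \frac{19}{16969} = \frac{138}{67} + \frac{19}{16969} = \frac{2342995}{1136923}$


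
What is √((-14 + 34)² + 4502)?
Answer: √4902 ≈ 70.014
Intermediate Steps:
√((-14 + 34)² + 4502) = √(20² + 4502) = √(400 + 4502) = √4902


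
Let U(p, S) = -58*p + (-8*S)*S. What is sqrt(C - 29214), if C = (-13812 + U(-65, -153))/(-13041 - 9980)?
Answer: 2*I*sqrt(3869474310445)/23021 ≈ 170.9*I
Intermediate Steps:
U(p, S) = -58*p - 8*S**2
C = 197314/23021 (C = (-13812 + (-58*(-65) - 8*(-153)**2))/(-13041 - 9980) = (-13812 + (3770 - 8*23409))/(-23021) = (-13812 + (3770 - 187272))*(-1/23021) = (-13812 - 183502)*(-1/23021) = -197314*(-1/23021) = 197314/23021 ≈ 8.5710)
sqrt(C - 29214) = sqrt(197314/23021 - 29214) = sqrt(-672338180/23021) = 2*I*sqrt(3869474310445)/23021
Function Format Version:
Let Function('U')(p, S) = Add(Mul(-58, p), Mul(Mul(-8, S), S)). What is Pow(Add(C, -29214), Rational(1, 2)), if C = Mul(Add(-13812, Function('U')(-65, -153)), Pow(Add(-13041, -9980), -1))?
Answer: Mul(Rational(2, 23021), I, Pow(3869474310445, Rational(1, 2))) ≈ Mul(170.90, I)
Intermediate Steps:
Function('U')(p, S) = Add(Mul(-58, p), Mul(-8, Pow(S, 2)))
C = Rational(197314, 23021) (C = Mul(Add(-13812, Add(Mul(-58, -65), Mul(-8, Pow(-153, 2)))), Pow(Add(-13041, -9980), -1)) = Mul(Add(-13812, Add(3770, Mul(-8, 23409))), Pow(-23021, -1)) = Mul(Add(-13812, Add(3770, -187272)), Rational(-1, 23021)) = Mul(Add(-13812, -183502), Rational(-1, 23021)) = Mul(-197314, Rational(-1, 23021)) = Rational(197314, 23021) ≈ 8.5710)
Pow(Add(C, -29214), Rational(1, 2)) = Pow(Add(Rational(197314, 23021), -29214), Rational(1, 2)) = Pow(Rational(-672338180, 23021), Rational(1, 2)) = Mul(Rational(2, 23021), I, Pow(3869474310445, Rational(1, 2)))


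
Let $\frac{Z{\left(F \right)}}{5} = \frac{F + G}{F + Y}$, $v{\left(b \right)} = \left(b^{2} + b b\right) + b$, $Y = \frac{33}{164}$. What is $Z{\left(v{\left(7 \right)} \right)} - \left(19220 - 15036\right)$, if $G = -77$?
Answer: $- \frac{72163592}{17253} \approx -4182.7$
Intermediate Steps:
$Y = \frac{33}{164}$ ($Y = 33 \cdot \frac{1}{164} = \frac{33}{164} \approx 0.20122$)
$v{\left(b \right)} = b + 2 b^{2}$ ($v{\left(b \right)} = \left(b^{2} + b^{2}\right) + b = 2 b^{2} + b = b + 2 b^{2}$)
$Z{\left(F \right)} = \frac{5 \left(-77 + F\right)}{\frac{33}{164} + F}$ ($Z{\left(F \right)} = 5 \frac{F - 77}{F + \frac{33}{164}} = 5 \frac{-77 + F}{\frac{33}{164} + F} = \frac{5 \left(-77 + F\right)}{\frac{33}{164} + F}$)
$Z{\left(v{\left(7 \right)} \right)} - \left(19220 - 15036\right) = \frac{820 \left(-77 + 7 \left(1 + 2 \cdot 7\right)\right)}{33 + 164 \cdot 7 \left(1 + 2 \cdot 7\right)} - \left(19220 - 15036\right) = \frac{820 \left(-77 + 7 \left(1 + 14\right)\right)}{33 + 164 \cdot 7 \left(1 + 14\right)} - 4184 = \frac{820 \left(-77 + 7 \cdot 15\right)}{33 + 164 \cdot 7 \cdot 15} - 4184 = \frac{820 \left(-77 + 105\right)}{33 + 164 \cdot 105} - 4184 = 820 \frac{1}{33 + 17220} \cdot 28 - 4184 = 820 \cdot \frac{1}{17253} \cdot 28 - 4184 = \frac{22960}{17253} - 4184 = - \frac{72163592}{17253}$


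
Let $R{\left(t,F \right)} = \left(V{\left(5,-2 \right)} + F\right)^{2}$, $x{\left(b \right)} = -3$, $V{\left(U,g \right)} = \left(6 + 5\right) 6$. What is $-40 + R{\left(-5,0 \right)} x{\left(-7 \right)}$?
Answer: $-13108$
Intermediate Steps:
$V{\left(U,g \right)} = 66$ ($V{\left(U,g \right)} = 11 \cdot 6 = 66$)
$R{\left(t,F \right)} = \left(66 + F\right)^{2}$
$-40 + R{\left(-5,0 \right)} x{\left(-7 \right)} = -40 + \left(66 + 0\right)^{2} \left(-3\right) = -40 + 66^{2} \left(-3\right) = -40 + 4356 \left(-3\right) = -40 - 13068 = -13108$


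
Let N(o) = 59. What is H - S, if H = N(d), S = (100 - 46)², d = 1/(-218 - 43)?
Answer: -2857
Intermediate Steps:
d = -1/261 (d = 1/(-261) = -1/261 ≈ -0.0038314)
S = 2916 (S = 54² = 2916)
H = 59
H - S = 59 - 1*2916 = 59 - 2916 = -2857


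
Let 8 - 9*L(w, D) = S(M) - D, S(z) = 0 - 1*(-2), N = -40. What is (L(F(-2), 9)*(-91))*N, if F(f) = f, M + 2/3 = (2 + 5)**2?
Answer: 18200/3 ≈ 6066.7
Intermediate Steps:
M = 145/3 (M = -2/3 + (2 + 5)**2 = -2/3 + 7**2 = -2/3 + 49 = 145/3 ≈ 48.333)
S(z) = 2 (S(z) = 0 + 2 = 2)
L(w, D) = 2/3 + D/9 (L(w, D) = 8/9 - (2 - D)/9 = 8/9 + (-2/9 + D/9) = 2/3 + D/9)
(L(F(-2), 9)*(-91))*N = ((2/3 + (1/9)*9)*(-91))*(-40) = ((2/3 + 1)*(-91))*(-40) = ((5/3)*(-91))*(-40) = -455/3*(-40) = 18200/3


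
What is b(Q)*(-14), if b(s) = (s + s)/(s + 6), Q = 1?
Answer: -4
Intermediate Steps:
b(s) = 2*s/(6 + s) (b(s) = (2*s)/(6 + s) = 2*s/(6 + s))
b(Q)*(-14) = (2*1/(6 + 1))*(-14) = (2*1/7)*(-14) = (2*1*(⅐))*(-14) = (2/7)*(-14) = -4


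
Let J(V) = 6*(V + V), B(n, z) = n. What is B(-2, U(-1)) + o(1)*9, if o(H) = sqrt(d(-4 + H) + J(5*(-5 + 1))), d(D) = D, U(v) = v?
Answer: -2 + 81*I*sqrt(3) ≈ -2.0 + 140.3*I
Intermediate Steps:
J(V) = 12*V (J(V) = 6*(2*V) = 12*V)
o(H) = sqrt(-244 + H) (o(H) = sqrt((-4 + H) + 12*(5*(-5 + 1))) = sqrt((-4 + H) + 12*(5*(-4))) = sqrt((-4 + H) + 12*(-20)) = sqrt((-4 + H) - 240) = sqrt(-244 + H))
B(-2, U(-1)) + o(1)*9 = -2 + sqrt(-244 + 1)*9 = -2 + sqrt(-243)*9 = -2 + (9*I*sqrt(3))*9 = -2 + 81*I*sqrt(3)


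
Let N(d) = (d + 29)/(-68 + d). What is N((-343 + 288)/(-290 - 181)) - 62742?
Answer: -2006063680/31973 ≈ -62742.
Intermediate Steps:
N(d) = (29 + d)/(-68 + d)
N((-343 + 288)/(-290 - 181)) - 62742 = (29 + (-343 + 288)/(-290 - 181))/(-68 + (-343 + 288)/(-290 - 181)) - 62742 = (29 - 55/(-471))/(-68 - 55/(-471)) - 62742 = (29 - 55*(-1/471))/(-68 - 55*(-1/471)) - 62742 = (29 + 55/471)/(-68 + 55/471) - 62742 = (13714/471)/(-31973/471) - 62742 = -471/31973*13714/471 - 62742 = -13714/31973 - 62742 = -2006063680/31973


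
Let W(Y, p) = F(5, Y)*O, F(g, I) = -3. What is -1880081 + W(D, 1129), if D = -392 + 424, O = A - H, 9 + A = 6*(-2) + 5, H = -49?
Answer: -1880180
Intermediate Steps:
A = -16 (A = -9 + (6*(-2) + 5) = -9 + (-12 + 5) = -9 - 7 = -16)
O = 33 (O = -16 - 1*(-49) = -16 + 49 = 33)
D = 32
W(Y, p) = -99 (W(Y, p) = -3*33 = -99)
-1880081 + W(D, 1129) = -1880081 - 99 = -1880180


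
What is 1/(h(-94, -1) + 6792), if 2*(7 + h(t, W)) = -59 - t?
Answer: 2/13605 ≈ 0.00014700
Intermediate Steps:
h(t, W) = -73/2 - t/2 (h(t, W) = -7 + (-59 - t)/2 = -7 + (-59/2 - t/2) = -73/2 - t/2)
1/(h(-94, -1) + 6792) = 1/((-73/2 - ½*(-94)) + 6792) = 1/((-73/2 + 47) + 6792) = 1/(21/2 + 6792) = 1/(13605/2) = 2/13605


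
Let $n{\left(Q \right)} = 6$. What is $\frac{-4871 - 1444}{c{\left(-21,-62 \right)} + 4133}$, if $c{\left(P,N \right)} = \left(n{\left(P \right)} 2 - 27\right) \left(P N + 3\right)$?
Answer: $\frac{6315}{15442} \approx 0.40895$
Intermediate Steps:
$c{\left(P,N \right)} = -45 - 15 N P$ ($c{\left(P,N \right)} = \left(6 \cdot 2 - 27\right) \left(P N + 3\right) = \left(12 - 27\right) \left(N P + 3\right) = - 15 \left(3 + N P\right) = -45 - 15 N P$)
$\frac{-4871 - 1444}{c{\left(-21,-62 \right)} + 4133} = \frac{-4871 - 1444}{\left(-45 - \left(-930\right) \left(-21\right)\right) + 4133} = - \frac{6315}{\left(-45 - 19530\right) + 4133} = - \frac{6315}{-19575 + 4133} = - \frac{6315}{-15442} = \left(-6315\right) \left(- \frac{1}{15442}\right) = \frac{6315}{15442}$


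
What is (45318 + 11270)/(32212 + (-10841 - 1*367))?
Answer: 14147/5251 ≈ 2.6942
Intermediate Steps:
(45318 + 11270)/(32212 + (-10841 - 1*367)) = 56588/(32212 + (-10841 - 367)) = 56588/(32212 - 11208) = 56588/21004 = 56588*(1/21004) = 14147/5251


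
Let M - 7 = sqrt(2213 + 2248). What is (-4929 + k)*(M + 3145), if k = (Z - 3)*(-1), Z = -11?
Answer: -15492080 - 4915*sqrt(4461) ≈ -1.5820e+7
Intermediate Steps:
k = 14 (k = (-11 - 3)*(-1) = -14*(-1) = 14)
M = 7 + sqrt(4461) (M = 7 + sqrt(2213 + 2248) = 7 + sqrt(4461) ≈ 73.791)
(-4929 + k)*(M + 3145) = (-4929 + 14)*((7 + sqrt(4461)) + 3145) = -4915*(3152 + sqrt(4461)) = -15492080 - 4915*sqrt(4461)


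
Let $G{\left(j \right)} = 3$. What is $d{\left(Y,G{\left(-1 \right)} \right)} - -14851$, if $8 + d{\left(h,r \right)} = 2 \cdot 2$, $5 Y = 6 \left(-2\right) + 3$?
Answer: $14847$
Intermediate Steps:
$Y = - \frac{9}{5}$ ($Y = \frac{6 \left(-2\right) + 3}{5} = \frac{-12 + 3}{5} = \frac{1}{5} \left(-9\right) = - \frac{9}{5} \approx -1.8$)
$d{\left(h,r \right)} = -4$ ($d{\left(h,r \right)} = -8 + 2 \cdot 2 = -8 + 4 = -4$)
$d{\left(Y,G{\left(-1 \right)} \right)} - -14851 = -4 - -14851 = -4 + 14851 = 14847$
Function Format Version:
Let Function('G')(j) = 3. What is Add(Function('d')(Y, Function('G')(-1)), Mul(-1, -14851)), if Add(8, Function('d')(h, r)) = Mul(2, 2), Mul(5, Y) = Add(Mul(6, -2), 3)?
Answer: 14847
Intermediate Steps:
Y = Rational(-9, 5) (Y = Mul(Rational(1, 5), Add(Mul(6, -2), 3)) = Mul(Rational(1, 5), Add(-12, 3)) = Mul(Rational(1, 5), -9) = Rational(-9, 5) ≈ -1.8000)
Function('d')(h, r) = -4 (Function('d')(h, r) = Add(-8, Mul(2, 2)) = Add(-8, 4) = -4)
Add(Function('d')(Y, Function('G')(-1)), Mul(-1, -14851)) = Add(-4, Mul(-1, -14851)) = Add(-4, 14851) = 14847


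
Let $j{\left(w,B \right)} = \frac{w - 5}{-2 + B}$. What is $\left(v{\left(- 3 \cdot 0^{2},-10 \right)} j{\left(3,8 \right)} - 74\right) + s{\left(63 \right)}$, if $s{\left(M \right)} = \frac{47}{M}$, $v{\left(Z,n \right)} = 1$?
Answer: $- \frac{4636}{63} \approx -73.587$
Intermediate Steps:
$j{\left(w,B \right)} = \frac{-5 + w}{-2 + B}$
$\left(v{\left(- 3 \cdot 0^{2},-10 \right)} j{\left(3,8 \right)} - 74\right) + s{\left(63 \right)} = \left(1 \frac{-5 + 3}{-2 + 8} - 74\right) + \frac{47}{63} = \left(1 \cdot \frac{1}{6} \left(-2\right) - 74\right) + 47 \cdot \frac{1}{63} = \left(1 \cdot \frac{1}{6} \left(-2\right) - 74\right) + \frac{47}{63} = \left(1 \left(- \frac{1}{3}\right) - 74\right) + \frac{47}{63} = \left(- \frac{1}{3} - 74\right) + \frac{47}{63} = - \frac{223}{3} + \frac{47}{63} = - \frac{4636}{63}$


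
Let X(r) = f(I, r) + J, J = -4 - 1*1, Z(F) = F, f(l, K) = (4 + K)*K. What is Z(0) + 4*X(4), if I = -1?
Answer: 108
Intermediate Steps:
f(l, K) = K*(4 + K)
J = -5 (J = -4 - 1 = -5)
X(r) = -5 + r*(4 + r) (X(r) = r*(4 + r) - 5 = -5 + r*(4 + r))
Z(0) + 4*X(4) = 0 + 4*(-5 + 4*(4 + 4)) = 0 + 4*(-5 + 4*8) = 0 + 4*(-5 + 32) = 0 + 4*27 = 0 + 108 = 108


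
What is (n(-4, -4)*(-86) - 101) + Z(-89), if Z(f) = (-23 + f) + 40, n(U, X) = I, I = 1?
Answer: -259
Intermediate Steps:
n(U, X) = 1
Z(f) = 17 + f
(n(-4, -4)*(-86) - 101) + Z(-89) = (1*(-86) - 101) + (17 - 89) = (-86 - 101) - 72 = -187 - 72 = -259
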